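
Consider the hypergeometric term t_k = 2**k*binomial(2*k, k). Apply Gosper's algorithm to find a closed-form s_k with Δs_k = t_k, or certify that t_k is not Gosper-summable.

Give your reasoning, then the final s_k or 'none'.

no hypergeometric antidifference exists

Step 1: r(k) = 4*(2*k + 1)/(k + 1).
A = 8*k + 4, B = k + 1, C = 1.
Need (8*k + 4)·f(k+1) − (k)·f(k) = 1.
Degrees (1,1,0) ⇒ d ≤ -1.
Bound -1 < 0, so the key equation has no polynomial solution.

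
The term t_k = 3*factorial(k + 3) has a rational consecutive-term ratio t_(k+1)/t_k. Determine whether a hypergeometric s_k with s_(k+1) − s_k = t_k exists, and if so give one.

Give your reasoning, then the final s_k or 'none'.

Ratio r(k) = k + 4.
A = k + 4, B = 1, C = 1.
Solve (k + 4)·f(k+1) − (1)·f(k) = 1.
Bound: deg f ≤ -1.
Bound -1 < 0, so the key equation has no polynomial solution.

none — t_k is not Gosper-summable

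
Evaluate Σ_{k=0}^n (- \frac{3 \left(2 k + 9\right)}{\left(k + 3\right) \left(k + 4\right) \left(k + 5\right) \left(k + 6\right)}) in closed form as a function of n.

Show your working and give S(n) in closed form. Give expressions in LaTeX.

Ratio r(k) = (k + 3)*(2*k + 11)/((k + 7)*(2*k + 9)).
So A=k + 3 and B=k + 7, with C=k + 9/2.
Key eq: (k + 3)·f(k+1) = (k + 6)·f(k) + (k + 9/2).
deg f ≤ 3 (via 1,1,1).
Solving with deg f ≤ 3: f(k) = k*(k + 4)*(k + 8)/30.
Then R = B(k−1)f/C = k*(k + 4)*(k + 6)*(k + 8)/(15*(2*k + 9)), so s_k = R(k)·t_k = k*(-k - 8)/(5*(k**2 + 8*k + 15)).
Δs = 3*(-2*k - 9)/(k**4 + 18*k**3 + 119*k**2 + 342*k + 360), as required.
Telescope: S(n) = s_(n+1) − s_(0) = (-n**2 - 10*n - 9)/(5*(n**2 + 10*n + 24)) − (0) = (-n**2 - 10*n - 9)/(5*(n**2 + 10*n + 24)).

S(n) = \frac{- n^{2} - 10 n - 9}{5 \left(n^{2} + 10 n + 24\right)}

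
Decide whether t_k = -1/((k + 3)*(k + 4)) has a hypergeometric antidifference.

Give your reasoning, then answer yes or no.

Step 1: r(k) = (k + 3)/(k + 5).
Normal form (A,B,C) = (k + 3, k + 5, 1).
Need (k + 3)·f(k+1) − (k + 4)·f(k) = 1.
Degrees (1,1,0) ⇒ d ≤ 1.
Solving with deg f ≤ 1: f(k) = k/3.
Get s_k = R·t_k = -k/(3*k + 9) with R(k) = B(k−1)f(k)/C(k) = k*(k + 4)/3.
Verify: -1/(k**2 + 7*k + 12) matches t_k.

Yes. s_k = -k/(3*k + 9).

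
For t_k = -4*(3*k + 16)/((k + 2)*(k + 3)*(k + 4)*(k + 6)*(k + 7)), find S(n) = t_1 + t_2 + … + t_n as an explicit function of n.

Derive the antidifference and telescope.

S(n) = n*(-n**2 - 14*n - 61)/(21*(n**3 + 14*n**2 + 61*n + 84))

Compute t_(k+1)/t_k: get (k + 2)*(k + 6)*(3*k + 19)/((k + 5)*(k + 8)*(3*k + 16)).
Normal form (A,B,C) = (k + 2, k + 8, k**2 + 31*k/3 + 80/3).
Solve (k + 2)·f(k+1) − (k + 7)·f(k) = k**2 + 31*k/3 + 80/3.
Degrees (1,1,2) ⇒ d ≤ 5.
A polynomial solution: f(k) = k*(k + 4)*(k + 5)*(k**2 + 11*k + 36)/108.
Then R = B(k−1)f/C = k*(k + 4)*(k + 7)*(k**2 + 11*k + 36)/(36*(3*k + 16)), so s_k = R(k)·t_k = k*(-k**2 - 11*k - 36)/(9*(k**3 + 11*k**2 + 36*k + 36)).
Verify: 4*(-3*k - 16)/(k**5 + 22*k**4 + 185*k**3 + 740*k**2 + 1404*k + 1008) matches t_k.
Telescope: S(n) = s_(n+1) − s_(1) = (-n**3 - 14*n**2 - 61*n - 48)/(9*(n**3 + 14*n**2 + 61*n + 84)) − (-4/63) = n*(-n**2 - 14*n - 61)/(21*(n**3 + 14*n**2 + 61*n + 84)).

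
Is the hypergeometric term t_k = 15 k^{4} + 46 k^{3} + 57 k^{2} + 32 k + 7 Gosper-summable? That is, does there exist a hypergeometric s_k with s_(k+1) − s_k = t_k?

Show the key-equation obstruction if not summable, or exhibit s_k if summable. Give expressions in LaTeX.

t_(k+1)/t_k = (15*k**4 + 106*k**3 + 285*k**2 + 344*k + 157)/(15*k**4 + 46*k**3 + 57*k**2 + 32*k + 7).
So A=1 and B=1, with C=k**4 + 46*k**3/15 + 19*k**2/5 + 32*k/15 + 7/15.
Key eq: (1)·f(k+1) = (1)·f(k) + (k**4 + 46*k**3/15 + 19*k**2/5 + 32*k/15 + 7/15).
Degrees (0,0,4) ⇒ d ≤ 5.
Match coefficients ⇒ f(k) = k**2*(3*k**3 + 4*k**2 + k - 1)/15.
Get s_k = R·t_k = k**2*(3*k**3 + 4*k**2 + k - 1) with R(k) = B(k−1)f(k)/C(k) = k**2*(3*k**3 + 4*k**2 + k - 1)/(15*k**4 + 46*k**3 + 57*k**2 + 32*k + 7).
Δs = 15*k**4 + 46*k**3 + 57*k**2 + 32*k + 7, as required.

Yes. s_k = k^{2} \left(3 k^{3} + 4 k^{2} + k - 1\right).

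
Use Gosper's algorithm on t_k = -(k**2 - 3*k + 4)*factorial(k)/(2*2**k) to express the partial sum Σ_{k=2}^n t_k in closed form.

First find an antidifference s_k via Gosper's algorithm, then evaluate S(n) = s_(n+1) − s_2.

S(n) = 2**(-n - 1)*(-2**n - n**2*factorial(n) + n*factorial(n) + 2*factorial(n))

r(k) = (k**3 + k + 2)/(2*(k**2 - 3*k + 4)) after simplifying.
Take A(k)=k/2 + 1/2, B(k)=1, C(k)=k**2 - 3*k + 4.
f must satisfy (k/2 + 1/2)·f(k+1) − (1)·f(k) = k**2 - 3*k + 4.
Degrees (1,0,2) ⇒ d ≤ 1.
Solve for f: f(k) = 2*(k - 3) (degree 1 ≤ 1).
Then R = B(k−1)f/C = 2*(k - 3)/(k**2 - 3*k + 4), so s_k = R(k)·t_k = -(k - 3)*factorial(k)/2**k.
Δs = -(k**2 - 3*k + 4)*factorial(k)/(2*2**k), as required.
s_(n+1) = -2**(-n - 1)*(n - 2)*factorial(n + 1) and s_(2) = 1/2, so S(n) = 2**(-n - 1)*(-2**n - n**2*factorial(n) + n*factorial(n) + 2*factorial(n)).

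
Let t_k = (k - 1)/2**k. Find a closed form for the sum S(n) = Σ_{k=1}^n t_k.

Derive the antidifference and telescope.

S(n) = (2**n - n - 1)/2**n

Step 1: r(k) = k/(2*(k - 1)).
Normal form (A,B,C) = (1/2, 1, k - 1).
Solve (1/2)·f(k+1) − (1)·f(k) = k - 1.
Degrees (0,0,1) ⇒ d ≤ 1.
Coefficient equations give f(k) = -2*k.
Certificate R = B(k−1)f/C = -2*k/(k - 1) gives s_k = -2**(1 - k)*k.
Δs = (k - 1)/2**k, as required.
s_(n+1) = (-n - 1)/2**n and s_(1) = -1, so S(n) = (2**n - n - 1)/2**n.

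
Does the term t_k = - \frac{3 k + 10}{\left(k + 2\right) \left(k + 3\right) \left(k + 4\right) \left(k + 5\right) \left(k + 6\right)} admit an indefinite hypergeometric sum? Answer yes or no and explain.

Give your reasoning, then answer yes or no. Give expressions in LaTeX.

Yes. s_k = \frac{k \left(- k^{2} - 11 k - 38\right)}{40 \left(k^{3} + 11 k^{2} + 38 k + 40\right)}.

Ratio r(k) = (k + 2)*(3*k + 13)/((k + 7)*(3*k + 10)).
Factor: A=k + 2; B=k + 7; C=k + 10/3.
Set up (k + 2)·f(k+1) − (k + 6)·f(k) − (k + 10/3) = 0.
Bound: deg f ≤ 4.
Solve for f: f(k) = k*(k + 3)*(k**2 + 11*k + 38)/120 (degree 4 ≤ 4).
So s_k = (B(k−1)f/C)·t_k = (k*(k + 3)*(k + 6)*(k**2 + 11*k + 38)/(40*(3*k + 10)))·t_k = k*(-k**2 - 11*k - 38)/(40*(k**3 + 11*k**2 + 38*k + 40)).
Δs = (-3*k - 10)/(k**5 + 20*k**4 + 155*k**3 + 580*k**2 + 1044*k + 720), as required.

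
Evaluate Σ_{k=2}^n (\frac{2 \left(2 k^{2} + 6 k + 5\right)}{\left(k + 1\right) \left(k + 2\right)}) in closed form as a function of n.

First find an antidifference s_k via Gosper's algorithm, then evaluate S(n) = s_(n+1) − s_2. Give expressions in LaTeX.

t_(k+1)/t_k = (k + 1)*(6*k + 2*(k + 1)**2 + 11)/((k + 3)*(2*k**2 + 6*k + 5)).
A = k + 1, B = k + 3, C = k**2 + 3*k + 5/2.
Set up (k + 1)·f(k+1) − (k + 2)·f(k) − (k**2 + 3*k + 5/2) = 0.
Degrees (1,1,2) ⇒ d ≤ 2.
Solving with deg f ≤ 2: f(k) = k*(2*k + 3)/2.
R(k) = B(k−1)·f(k)/C(k) = k*(k + 2)*(2*k + 3)/(2*k**2 + 6*k + 5); s_k = R·t_k = 2*k*(2*k + 3)/(k + 1).
s_(k+1) − s_k = 2*(2*k**2 + 6*k + 5)/(k**2 + 3*k + 2) = t_k.
Evaluate: s_(n+1) = 2*(2*n**2 + 7*n + 5)/(n + 2); subtract s_(2) = 28/3 ⇒ S(n) = 2*(6*n**2 + 7*n - 13)/(3*(n + 2)).

S(n) = \frac{2 \left(6 n^{2} + 7 n - 13\right)}{3 \left(n + 2\right)}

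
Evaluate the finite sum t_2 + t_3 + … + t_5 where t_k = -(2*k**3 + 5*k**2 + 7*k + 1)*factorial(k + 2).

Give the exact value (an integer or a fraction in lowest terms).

Σ = -2257824

Step 1: r(k) = (2*k**4 + 17*k**3 + 56*k**2 + 84*k + 45)/(2*k**3 + 5*k**2 + 7*k + 1).
Factor: A=k + 3; B=1; C=k**3 + 5*k**2/2 + 7*k/2 + 1/2.
f must satisfy (k + 3)·f(k+1) − (1)·f(k) = k**3 + 5*k**2/2 + 7*k/2 + 1/2.
Degrees (1,0,3) ⇒ d ≤ 2.
Solve for f: f(k) = (2*k**2 - 3*k + 2)/2 (degree 2 ≤ 2).
Get s_k = R·t_k = -(2*k**2 - 3*k + 2)*factorial(k + 2) with R(k) = B(k−1)f(k)/C(k) = (2*k**2 - 3*k + 2)/(2*k**3 + 5*k**2 + 7*k + 1).
Verify: -(2*k**3 + 5*k**2 + 7*k + 1)*factorial(k + 2) matches t_k.
Telescoping: Σ = s_(6) − s_(2) = -2257920 − (-96) = -2257824.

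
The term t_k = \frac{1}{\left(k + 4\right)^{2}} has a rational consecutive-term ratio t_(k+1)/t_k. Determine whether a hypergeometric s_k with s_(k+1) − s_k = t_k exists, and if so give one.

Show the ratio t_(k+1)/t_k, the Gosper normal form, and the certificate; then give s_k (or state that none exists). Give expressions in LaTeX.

none (Gosper's algorithm certifies no s_k)

Step 1: r(k) = (k + 4)**2/(k + 5)**2.
A = k**2 + 8*k + 16, B = k**2 + 10*k + 25, C = 1.
Key eq: (k**2 + 8*k + 16)·f(k+1) = (k**2 + 8*k + 16)·f(k) + (1).
Degrees (2,2,0) ⇒ d ≤ 0.
f = c0 ⇒ A·f(k+1) − B(k−1)·f(k) − C = -1. The system {-1 = 0} is inconsistent; no antidifference.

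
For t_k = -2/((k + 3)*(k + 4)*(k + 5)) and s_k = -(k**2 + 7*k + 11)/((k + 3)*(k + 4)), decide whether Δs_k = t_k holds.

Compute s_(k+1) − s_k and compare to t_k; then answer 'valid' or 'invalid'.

Valid — Δs_k = t_k.

s_(k+1) = (-7*k - (k + 1)**2 - 18)/((k + 4)*(k + 5))
s_(k+1) − s_k = -2/(k**3 + 12*k**2 + 47*k + 60)
(s_(k+1) − s_k) − t_k = 0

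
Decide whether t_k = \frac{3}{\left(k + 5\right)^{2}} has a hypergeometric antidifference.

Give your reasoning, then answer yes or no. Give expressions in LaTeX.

No — the linear system for f has no solution.

Ratio r(k) = (k + 5)**2/(k + 6)**2.
Gosper form: A/B · C(k+1)/C(k) with A=k**2 + 10*k + 25, B=k**2 + 12*k + 36, C=1.
f must satisfy (k**2 + 10*k + 25)·f(k+1) − (k**2 + 10*k + 25)·f(k) = 1.
d = 0 from the (2,2,0) case.
Put f(k) = c0: A·f(k+1) − B(k−1)·f(k) − C = -1; need -1 = 0 — inconsistent ⇒ no f, not summable.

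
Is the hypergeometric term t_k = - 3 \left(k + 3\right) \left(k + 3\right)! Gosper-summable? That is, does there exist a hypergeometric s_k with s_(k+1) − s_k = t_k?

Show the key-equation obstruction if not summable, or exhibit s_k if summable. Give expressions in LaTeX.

Step 1: r(k) = (k + 4)**2/(k + 3).
Factor: A=k + 4; B=1; C=k + 3.
Set up (k + 4)·f(k+1) − (1)·f(k) − (k + 3) = 0.
Degrees (1,0,1) ⇒ d ≤ 0.
Match coefficients ⇒ f(k) = 1.
So s_k = (B(k−1)f/C)·t_k = (1/(k + 3))·t_k = -3*factorial(k + 3).
Δs = -3*(k + 3)*factorial(k + 3), as required.

Yes. s_k = - 3 \left(k + 3\right)!.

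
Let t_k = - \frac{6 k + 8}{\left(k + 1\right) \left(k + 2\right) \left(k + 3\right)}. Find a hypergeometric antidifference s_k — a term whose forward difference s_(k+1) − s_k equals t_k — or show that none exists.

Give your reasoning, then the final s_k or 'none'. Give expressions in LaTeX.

The ratio is (k + 1)*(3*k + 7)/((k + 4)*(3*k + 4)).
A = k + 1, B = k + 4, C = k + 4/3.
Set up (k + 1)·f(k+1) − (k + 3)·f(k) − (k + 4/3) = 0.
Bound: deg f ≤ 2.
Solving with deg f ≤ 2: f(k) = k*(7*k + 9)/12.
So s_k = (B(k−1)f/C)·t_k = (k*(k + 3)*(7*k + 9)/(4*(3*k + 4)))·t_k = -k*(7*k + 9)/(2*(k + 1)*(k + 2)).
Check: Δs_k = 2*(-3*k - 4)/(k**3 + 6*k**2 + 11*k + 6). ✓

s_k = - \frac{k \left(7 k + 9\right)}{2 \left(k + 1\right) \left(k + 2\right)}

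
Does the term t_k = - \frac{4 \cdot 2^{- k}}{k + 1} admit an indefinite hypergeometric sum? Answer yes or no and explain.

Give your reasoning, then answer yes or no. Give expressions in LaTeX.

No — key equation has no polynomial f.

Compute t_(k+1)/t_k: get (k + 1)/(2*(k + 2)).
So A=k/2 + 1/2 and B=k + 2, with C=1.
Need (k/2 + 1/2)·f(k+1) − (k + 1)·f(k) = 1.
From deg A=1, deg B=1, deg C=0: d=-1.
deg f ≤ -1 is impossible — no certificate.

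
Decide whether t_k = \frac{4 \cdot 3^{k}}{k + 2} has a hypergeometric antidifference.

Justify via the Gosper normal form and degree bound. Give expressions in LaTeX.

No — t_k has no hypergeometric antidifference.

r(k) = 3*(k + 2)/(k + 3) after simplifying.
Factor: A=3*k + 6; B=k + 3; C=1.
Set up (3*k + 6)·f(k+1) − (k + 2)·f(k) − (1) = 0.
d = -1 from the (1,1,0) case.
Bound -1 < 0, so the key equation has no polynomial solution.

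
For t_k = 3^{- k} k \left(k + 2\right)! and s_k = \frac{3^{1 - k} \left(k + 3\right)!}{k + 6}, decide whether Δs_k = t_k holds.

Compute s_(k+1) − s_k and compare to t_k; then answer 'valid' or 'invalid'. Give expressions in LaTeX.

Invalid: residual - \frac{3^{1 - k} \left(k^{2} + 6 k - 3\right) \left(k + 2\right)!}{\left(k + 6\right) \left(k + 7\right)} ≠ 0.

s_(k+1) = factorial(k + 4)/(3**k*(k + 7))
s_(k+1) − s_k = (k**2 + 7*k + 3)*factorial(k + 3)/(3**k*(k + 6)*(k + 7))
(s_(k+1) − s_k) − t_k = -3**(1 - k)*(k**2 + 6*k - 3)*factorial(k + 2)/((k + 6)*(k + 7))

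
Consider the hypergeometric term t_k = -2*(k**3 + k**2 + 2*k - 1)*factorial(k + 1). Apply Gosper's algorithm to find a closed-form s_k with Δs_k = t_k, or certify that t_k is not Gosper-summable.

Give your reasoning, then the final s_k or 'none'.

s_k = -2*(k - 1)**2*factorial(k + 1)

Ratio r(k) = (k + 2)*(2*k + (k + 1)**3 + (k + 1)**2 + 1)/(k**3 + k**2 + 2*k - 1).
A = k + 2, B = 1, C = k**3 + k**2 + 2*k - 1.
Need (k + 2)·f(k+1) − (1)·f(k) = k**3 + k**2 + 2*k - 1.
Degrees (1,0,3) ⇒ d ≤ 2.
Solve for f: f(k) = (k - 1)**2 (degree 2 ≤ 2).
R(k) = B(k−1)·f(k)/C(k) = (k - 1)**2/(k**3 + k**2 + 2*k - 1); s_k = R·t_k = -2*(k - 1)**2*factorial(k + 1).
Check: Δs_k = -2*(k**3 + k**2 + 2*k - 1)*factorial(k + 1). ✓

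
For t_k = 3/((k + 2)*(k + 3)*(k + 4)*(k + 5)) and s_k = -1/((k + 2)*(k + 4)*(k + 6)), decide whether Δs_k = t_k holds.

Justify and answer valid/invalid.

s_(k+1) = -1/((k + 3)*(k + 5)*(k + 7))
s_(k+1) − s_k = 3*(k**2 + 9*k + 19)/(k**6 + 27*k**5 + 295*k**4 + 1665*k**3 + 5104*k**2 + 8028*k + 5040)
(s_(k+1) − s_k) − t_k = 3*(-4*k - 23)/(k**6 + 27*k**5 + 295*k**4 + 1665*k**3 + 5104*k**2 + 8028*k + 5040)

Invalid: residual 3*(-4*k - 23)/(k**6 + 27*k**5 + 295*k**4 + 1665*k**3 + 5104*k**2 + 8028*k + 5040) ≠ 0.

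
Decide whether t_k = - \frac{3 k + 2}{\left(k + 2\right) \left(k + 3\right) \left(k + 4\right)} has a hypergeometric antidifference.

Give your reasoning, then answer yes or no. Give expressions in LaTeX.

Yes. s_k = \frac{k \left(- 2 k - 1\right)}{3 \left(k + 2\right) \left(k + 3\right)}.

The ratio is (k + 2)*(3*k + 5)/((k + 5)*(3*k + 2)).
Gosper form: A/B · C(k+1)/C(k) with A=k + 2, B=k + 5, C=k + 2/3.
Set up (k + 2)·f(k+1) − (k + 4)·f(k) − (k + 2/3) = 0.
From deg A=1, deg B=1, deg C=1: d=2.
Solve for f: f(k) = k*(2*k + 1)/9 (degree 2 ≤ 2).
R(k) = B(k−1)·f(k)/C(k) = k*(k + 4)*(2*k + 1)/(3*(3*k + 2)); s_k = R·t_k = k*(-2*k - 1)/(3*(k + 2)*(k + 3)).
Δs = (-3*k - 2)/(k**3 + 9*k**2 + 26*k + 24), as required.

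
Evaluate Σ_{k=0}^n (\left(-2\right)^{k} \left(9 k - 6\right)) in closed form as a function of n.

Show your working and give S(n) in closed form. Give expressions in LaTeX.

The ratio is 2*(-3*k - 1)/(3*k - 2).
So A=-2 and B=1, with C=k - 2/3.
Key eq: (-2)·f(k+1) = (1)·f(k) + (k - 2/3).
Bound: deg f ≤ 1.
Solving with deg f ≤ 1: f(k) = -(3*k - 4)/9.
Get s_k = R·t_k = (-2)**k*(4 - 3*k) with R(k) = B(k−1)f(k)/C(k) = -(3*k - 4)/(3*(3*k - 2)).
s_(k+1) − s_k = (-2)**k*(9*k - 6) = t_k.
s_(n+1) = (-2)**(n + 1)*(1 - 3*n) and s_(0) = 4, so S(n) = 6*(-2)**n*n - 2*(-2)**n - 4.

S(n) = 6 \left(-2\right)^{n} n - 2 \left(-2\right)^{n} - 4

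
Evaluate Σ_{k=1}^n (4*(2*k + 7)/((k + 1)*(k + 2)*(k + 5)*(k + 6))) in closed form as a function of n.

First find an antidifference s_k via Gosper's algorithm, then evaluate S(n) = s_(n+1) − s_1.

Compute t_(k+1)/t_k: get (k + 1)*(k + 5)*(2*k + 9)/((k + 3)*(k + 7)*(2*k + 7)).
Factor: A=k + 1; B=k + 7; C=k**3 + 21*k**2/2 + 73*k/2 + 42.
Key eq: (k + 1)·f(k+1) = (k + 6)·f(k) + (k**3 + 21*k**2/2 + 73*k/2 + 42).
From deg A=1, deg B=1, deg C=3: d=5.
Solving with deg f ≤ 5: f(k) = k*(k + 2)*(k + 3)*(k + 4)*(k + 6)/10.
Then R = B(k−1)f/C = k*(k + 2)*(k + 6)**2/(5*(2*k + 7)), so s_k = R(k)·t_k = 4*k*(k + 6)/(5*(k**2 + 6*k + 5)).
s_(k+1) − s_k = 4*(2*k + 7)/(k**4 + 14*k**3 + 65*k**2 + 112*k + 60) = t_k.
Σ_(k=1)^n t_k = s_(n+1) − s_(1) = (4*(n**2 + 8*n + 7)/(5*(n**2 + 8*n + 12))) − (7/15), i.e. n*(n + 8)/(3*(n**2 + 8*n + 12)).

S(n) = n*(n + 8)/(3*(n**2 + 8*n + 12))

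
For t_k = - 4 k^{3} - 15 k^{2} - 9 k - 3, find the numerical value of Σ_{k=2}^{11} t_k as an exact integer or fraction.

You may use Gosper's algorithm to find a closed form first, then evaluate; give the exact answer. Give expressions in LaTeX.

The ratio is (4*k**3 + 27*k**2 + 51*k + 31)/(4*k**3 + 15*k**2 + 9*k + 3).
A = 1, B = 1, C = k**3 + 15*k**2/4 + 9*k/4 + 3/4.
Key eq: (1)·f(k+1) = (1)·f(k) + (k**3 + 15*k**2/4 + 9*k/4 + 3/4).
Bound: deg f ≤ 4.
Match coefficients ⇒ f(k) = k*(k**3 + 3*k**2 - 2*k + 1)/4.
So s_k = (B(k−1)f/C)·t_k = (k*(k**3 + 3*k**2 - 2*k + 1)/(4*k**3 + 15*k**2 + 9*k + 3))·t_k = k*(-k**3 - 3*k**2 + 2*k - 1).
Check: Δs_k = -4*k**3 - 15*k**2 - 9*k - 3. ✓
Sum = s_(12) − s_(2); s_(12) = -25644, s_(2) = -34 ⇒ -25610.

Σ = -25610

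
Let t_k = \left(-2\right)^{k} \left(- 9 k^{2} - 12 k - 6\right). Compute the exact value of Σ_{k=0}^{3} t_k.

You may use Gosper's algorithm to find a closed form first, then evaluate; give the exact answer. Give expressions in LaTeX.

Σ = 768

Step 1: r(k) = 2*(-3*k**2 - 10*k - 9)/(3*k**2 + 4*k + 2).
Factor: A=-2; B=1; C=k**2 + 4*k/3 + 2/3.
Set up (-2)·f(k+1) − (1)·f(k) − (k**2 + 4*k/3 + 2/3) = 0.
deg f ≤ 2 (via 0,0,2).
A polynomial solution: f(k) = -k**2/3.
R(k) = B(k−1)·f(k)/C(k) = -k**2/(3*k**2 + 4*k + 2); s_k = R·t_k = 3*(-2)**k*k**2.
Verify: 3*(-2)**k*(-k**2 - 2*(k + 1)**2) matches t_k.
Sum = s_(4) − s_(0); s_(4) = 768, s_(0) = 0 ⇒ 768.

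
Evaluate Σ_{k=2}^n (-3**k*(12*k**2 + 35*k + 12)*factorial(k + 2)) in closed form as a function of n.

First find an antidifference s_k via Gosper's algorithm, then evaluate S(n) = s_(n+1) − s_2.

The ratio is 3*(12*k**3 + 95*k**2 + 236*k + 177)/(12*k**2 + 35*k + 12).
A = 3*k + 9, B = 1, C = k**2 + 35*k/12 + 1.
Solve (3*k + 9)·f(k+1) − (1)·f(k) = k**2 + 35*k/12 + 1.
deg f ≤ 1 (via 1,0,2).
Coefficient equations give f(k) = (4*k - 3)/12.
So s_k = (B(k−1)f/C)·t_k = ((4*k - 3)/(12*k**2 + 35*k + 12))·t_k = -3**k*(4*k - 3)*factorial(k + 2).
Verify: -3**k*(12*k**2 + 35*k + 12)*factorial(k + 2) matches t_k.
Σ_(k=2)^n t_k = s_(n+1) − s_(2) = (-3**(n + 1)*(4*n + 1)*factorial(n + 3)) − (-1080), i.e. -12*3**n*n*factorial(n + 3) - 3*3**n*factorial(n + 3) + 1080.

S(n) = -12*3**n*n*factorial(n + 3) - 3*3**n*factorial(n + 3) + 1080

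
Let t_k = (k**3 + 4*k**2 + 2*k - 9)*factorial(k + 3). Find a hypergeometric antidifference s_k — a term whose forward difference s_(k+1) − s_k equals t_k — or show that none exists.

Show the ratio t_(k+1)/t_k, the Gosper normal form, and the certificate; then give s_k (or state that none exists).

s_k = (k**2 - k - 3)*factorial(k + 3)

The ratio is (k**4 + 11*k**3 + 41*k**2 + 50*k - 8)/(k**3 + 4*k**2 + 2*k - 9).
A = k + 4, B = 1, C = k**3 + 4*k**2 + 2*k - 9.
Solve (k + 4)·f(k+1) − (1)·f(k) = k**3 + 4*k**2 + 2*k - 9.
Bound: deg f ≤ 2.
Solving with deg f ≤ 2: f(k) = k**2 - k - 3.
So s_k = (B(k−1)f/C)·t_k = ((k**2 - k - 3)/(k**3 + 4*k**2 + 2*k - 9))·t_k = (k**2 - k - 3)*factorial(k + 3).
Check: Δs_k = (k**3 + 4*k**2 + 2*k - 9)*factorial(k + 3). ✓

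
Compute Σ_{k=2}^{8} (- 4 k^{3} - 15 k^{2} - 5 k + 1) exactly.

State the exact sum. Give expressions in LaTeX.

Σ = -8393

r(k) = (4*k**3 + 27*k**2 + 47*k + 23)/(4*k**3 + 15*k**2 + 5*k - 1) after simplifying.
Take A(k)=1, B(k)=1, C(k)=k**3 + 15*k**2/4 + 5*k/4 - 1/4.
f must satisfy (1)·f(k+1) − (1)·f(k) = k**3 + 15*k**2/4 + 5*k/4 - 1/4.
Degrees (0,0,3) ⇒ d ≤ 4.
Match coefficients ⇒ f(k) = k*(k**3 + 3*k**2 - 4*k - 1)/4.
Get s_k = R·t_k = k*(-k**3 - 3*k**2 + 4*k + 1) with R(k) = B(k−1)f(k)/C(k) = k*(k**3 + 3*k**2 - 4*k - 1)/(4*k**3 + 15*k**2 + 5*k - 1).
s_(k+1) − s_k = -4*k**3 - 15*k**2 - 5*k + 1 = t_k.
Σ_(k=2)^(8) t_k = s_(9) − s_(2) = -8415 − (-22) = -8393.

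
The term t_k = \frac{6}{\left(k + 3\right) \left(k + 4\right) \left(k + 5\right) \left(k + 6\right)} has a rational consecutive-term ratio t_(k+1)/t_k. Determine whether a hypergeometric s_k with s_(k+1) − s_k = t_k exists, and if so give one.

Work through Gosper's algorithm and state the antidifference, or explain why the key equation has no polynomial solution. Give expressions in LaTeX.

s_k = \frac{k \left(k^{2} + 12 k + 47\right)}{30 \left(k + 3\right) \left(k + 4\right) \left(k + 5\right)}

t_(k+1)/t_k = (k + 3)/(k + 7).
A = k + 3, B = k + 7, C = 1.
Need (k + 3)·f(k+1) − (k + 6)·f(k) = 1.
Bound: deg f ≤ 3.
Solving with deg f ≤ 3: f(k) = k*(k**2 + 12*k + 47)/180.
Certificate R = B(k−1)f/C = k*(k + 6)*(k**2 + 12*k + 47)/180 gives s_k = k*(k**2 + 12*k + 47)/(30*(k + 3)*(k + 4)*(k + 5)).
s_(k+1) − s_k = 6/(k**4 + 18*k**3 + 119*k**2 + 342*k + 360) = t_k.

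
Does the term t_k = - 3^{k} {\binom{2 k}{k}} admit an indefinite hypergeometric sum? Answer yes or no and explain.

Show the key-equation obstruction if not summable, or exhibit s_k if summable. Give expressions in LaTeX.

t_(k+1)/t_k = 6*(2*k + 1)/(k + 1).
So A=12*k + 6 and B=k + 1, with C=1.
Key eq: (12*k + 6)·f(k+1) = (k)·f(k) + (1).
Bound: deg f ≤ -1.
d = -1 < 0 ⇒ no nonzero polynomial f; not summable.

No; the degree bound rules out any f.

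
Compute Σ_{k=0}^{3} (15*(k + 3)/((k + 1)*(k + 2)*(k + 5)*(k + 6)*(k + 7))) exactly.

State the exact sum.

Σ = 7/45

r(k) = (k + 1)*(k + 4)*(k + 5)/((k + 3)**2*(k + 8)) after simplifying.
Factor: A=k + 1; B=k + 8; C=k**3 + 10*k**2 + 33*k + 36.
Key eq: (k + 1)·f(k+1) = (k + 7)·f(k) + (k**3 + 10*k**2 + 33*k + 36).
d = 6 from the (1,1,3) case.
Solving with deg f ≤ 6: f(k) = k*(k + 2)*(k + 3)*(k + 4)*(k**2 + 12*k + 41)/90.
Get s_k = R·t_k = k*(k**2 + 12*k + 41)/(6*(k**3 + 12*k**2 + 41*k + 30)) with R(k) = B(k−1)f(k)/C(k) = k*(k + 2)*(k + 7)*(k**2 + 12*k + 41)/(90*(k + 3)).
Verify: 15*(k + 3)/(k**5 + 21*k**4 + 163*k**3 + 567*k**2 + 844*k + 420) matches t_k.
Sum = s_(4) − s_(0); s_(4) = 7/45, s_(0) = 0 ⇒ 7/45.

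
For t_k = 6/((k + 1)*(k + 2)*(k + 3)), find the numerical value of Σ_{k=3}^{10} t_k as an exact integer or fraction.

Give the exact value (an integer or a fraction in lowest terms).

Σ = 17/130

t_(k+1)/t_k = (k + 1)/(k + 4).
Normal form (A,B,C) = (k + 1, k + 4, 1).
Set up (k + 1)·f(k+1) − (k + 3)·f(k) − (1) = 0.
From deg A=1, deg B=1, deg C=0: d=2.
Solve for f: f(k) = k*(k + 3)/4 (degree 2 ≤ 2).
Get s_k = R·t_k = 3*k*(k + 3)/(2*(k + 1)*(k + 2)) with R(k) = B(k−1)f(k)/C(k) = k*(k + 3)**2/4.
Verify: 6/(k**3 + 6*k**2 + 11*k + 6) matches t_k.
Telescoping: Σ = s_(11) − s_(3) = 77/52 − (27/20) = 17/130.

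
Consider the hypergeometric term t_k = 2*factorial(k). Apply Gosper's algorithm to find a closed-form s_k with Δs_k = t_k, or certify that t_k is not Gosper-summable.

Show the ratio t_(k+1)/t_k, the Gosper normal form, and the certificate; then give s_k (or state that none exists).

Ratio r(k) = k + 1.
Take A(k)=k + 1, B(k)=1, C(k)=1.
Key eq: (k + 1)·f(k+1) = (1)·f(k) + (1).
deg f ≤ -1 (via 1,0,0).
Bound -1 < 0, so the key equation has no polynomial solution.

none (Gosper's algorithm certifies no s_k)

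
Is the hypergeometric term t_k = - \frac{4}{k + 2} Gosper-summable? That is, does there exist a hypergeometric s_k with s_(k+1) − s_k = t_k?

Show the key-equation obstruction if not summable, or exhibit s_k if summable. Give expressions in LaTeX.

The ratio is (k + 2)/(k + 3).
Factor: A=k + 2; B=k + 3; C=1.
Need (k + 2)·f(k+1) − (k + 2)·f(k) = 1.
Bound: deg f ≤ 0.
Put f(k) = c0: A·f(k+1) − B(k−1)·f(k) − C = -1; need -1 = 0 — inconsistent ⇒ no f, not summable.

No — t_k has no hypergeometric antidifference.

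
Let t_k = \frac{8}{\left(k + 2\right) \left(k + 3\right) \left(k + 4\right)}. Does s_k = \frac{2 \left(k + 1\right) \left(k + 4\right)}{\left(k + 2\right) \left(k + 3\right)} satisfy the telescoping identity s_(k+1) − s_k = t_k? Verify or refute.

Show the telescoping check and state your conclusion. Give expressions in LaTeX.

s_(k+1) = 2*(k + 2)*(k + 5)/((k + 3)*(k + 4))
s_(k+1) − s_k = 8/(k**3 + 9*k**2 + 26*k + 24)
(s_(k+1) − s_k) − t_k = 0

valid (s_(k+1) − s_k reduces to t_k)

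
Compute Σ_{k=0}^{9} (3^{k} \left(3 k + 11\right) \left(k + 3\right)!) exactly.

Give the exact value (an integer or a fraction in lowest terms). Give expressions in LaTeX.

The ratio is 3*(k + 4)*(3*k + 14)/(3*k + 11).
A = 3*k + 12, B = 1, C = k + 11/3.
Solve (3*k + 12)·f(k+1) − (1)·f(k) = k + 11/3.
Bound: deg f ≤ 0.
Solving with deg f ≤ 0: f(k) = 1/3.
So s_k = (B(k−1)f/C)·t_k = (1/(3*k + 11))·t_k = 3**k*factorial(k + 3).
Verify: 3**k*(3*k + 11)*factorial(k + 3) matches t_k.
Sum = s_(10) − s_(0); s_(10) = 367699351219200, s_(0) = 6 ⇒ 367699351219194.

Σ = 367699351219194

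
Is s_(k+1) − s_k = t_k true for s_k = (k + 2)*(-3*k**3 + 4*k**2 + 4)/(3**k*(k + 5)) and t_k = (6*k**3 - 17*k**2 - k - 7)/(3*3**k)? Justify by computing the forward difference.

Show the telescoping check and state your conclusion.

Invalid: residual (-6*k**4 - 22*k**3 + 98*k**2 + 12*k + 47)/(3**k*(k**2 + 11*k + 30)) ≠ 0.

s_(k+1) = (k + 3)*(-3*(k + 1)**3 + 4*(k + 1)**2 + 4)/(3*3**k*(k + 6))
s_(k+1) − s_k = (6*k**5 + 31*k**4 - 74*k**3 - 234*k**2 - 71*k - 69)/(3*3**k*(k**2 + 11*k + 30))
(s_(k+1) − s_k) − t_k = (-6*k**4 - 22*k**3 + 98*k**2 + 12*k + 47)/(3**k*(k**2 + 11*k + 30))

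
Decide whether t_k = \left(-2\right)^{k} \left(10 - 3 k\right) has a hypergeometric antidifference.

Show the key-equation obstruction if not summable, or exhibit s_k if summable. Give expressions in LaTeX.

Yes. s_k = \left(-2\right)^{k} \left(k - 4\right).

Step 1: r(k) = 2*(7 - 3*k)/(3*k - 10).
A = -2, B = 1, C = k - 10/3.
Solve (-2)·f(k+1) − (1)·f(k) = k - 10/3.
deg f ≤ 1 (via 0,0,1).
Coefficient equations give f(k) = -(k - 4)/3.
Then R = B(k−1)f/C = -(k - 4)/(3*k - 10), so s_k = R(k)·t_k = (-2)**k*(k - 4).
Check: Δs_k = (-2)**k*(10 - 3*k). ✓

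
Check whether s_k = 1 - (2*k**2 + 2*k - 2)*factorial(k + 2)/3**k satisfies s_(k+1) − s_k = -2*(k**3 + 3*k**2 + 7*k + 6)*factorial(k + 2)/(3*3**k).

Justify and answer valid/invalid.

s_(k+1) = -3**(-k - 1)*(2*k + 2*(k + 1)**2)*factorial(k + 3) + 1
s_(k+1) − s_k = -2*(k**3 + 3*k**2 + 7*k + 6)*factorial(k + 2)/(3*3**k)
(s_(k+1) − s_k) − t_k = 0

valid (s_(k+1) − s_k reduces to t_k)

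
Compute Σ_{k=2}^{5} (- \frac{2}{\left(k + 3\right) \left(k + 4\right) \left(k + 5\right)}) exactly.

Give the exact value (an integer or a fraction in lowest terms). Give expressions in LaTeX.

Σ = -1/45

Compute t_(k+1)/t_k: get (k + 3)/(k + 6).
A = k + 3, B = k + 6, C = 1.
Key eq: (k + 3)·f(k+1) = (k + 5)·f(k) + (1).
Bound: deg f ≤ 2.
Match coefficients ⇒ f(k) = k*(k + 7)/24.
So s_k = (B(k−1)f/C)·t_k = (k*(k + 5)*(k + 7)/24)·t_k = k*(-k - 7)/(12*(k + 3)*(k + 4)).
Δs = -2/(k**3 + 12*k**2 + 47*k + 60), as required.
Telescoping: Σ = s_(6) − s_(2) = -13/180 − (-1/20) = -1/45.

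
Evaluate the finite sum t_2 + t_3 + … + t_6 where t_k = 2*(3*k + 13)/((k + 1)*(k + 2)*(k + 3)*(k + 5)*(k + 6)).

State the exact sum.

r(k) = (k + 1)*(k + 5)*(3*k + 16)/((k + 4)*(k + 7)*(3*k + 13)) after simplifying.
So A=k + 1 and B=k + 7, with C=k**2 + 25*k/3 + 52/3.
Solve (k + 1)·f(k+1) − (k + 6)·f(k) = k**2 + 25*k/3 + 52/3.
d = 5 from the (1,1,2) case.
Coefficient equations give f(k) = k*(k + 3)*(k + 4)*(k**2 + 8*k + 17)/30.
Then R = B(k−1)f/C = k*(k + 3)*(k + 6)*(k**2 + 8*k + 17)/(10*(3*k + 13)), so s_k = R(k)·t_k = k*(k**2 + 8*k + 17)/(5*(k**3 + 8*k**2 + 17*k + 10)).
s_(k+1) − s_k = 2*(3*k + 13)/(k**5 + 17*k**4 + 107*k**3 + 307*k**2 + 396*k + 180) = t_k.
Telescoping: Σ = s_(7) − s_(2) = 427/2160 − (37/210) = 65/3024.

Σ = 65/3024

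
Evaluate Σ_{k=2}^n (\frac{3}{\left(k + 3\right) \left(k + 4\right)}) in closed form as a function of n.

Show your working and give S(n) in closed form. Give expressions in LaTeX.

S(n) = \frac{3 \left(n - 1\right)}{5 \left(n + 4\right)}

Ratio r(k) = (k + 3)/(k + 5).
Take A(k)=k + 3, B(k)=k + 5, C(k)=1.
Solve (k + 3)·f(k+1) − (k + 4)·f(k) = 1.
d = 1 from the (1,1,0) case.
Solving with deg f ≤ 1: f(k) = k/3.
R(k) = B(k−1)·f(k)/C(k) = k*(k + 4)/3; s_k = R·t_k = k/(k + 3).
Verify: 3/(k**2 + 7*k + 12) matches t_k.
Evaluate: s_(n+1) = (n + 1)/(n + 4); subtract s_(2) = 2/5 ⇒ S(n) = 3*(n - 1)/(5*(n + 4)).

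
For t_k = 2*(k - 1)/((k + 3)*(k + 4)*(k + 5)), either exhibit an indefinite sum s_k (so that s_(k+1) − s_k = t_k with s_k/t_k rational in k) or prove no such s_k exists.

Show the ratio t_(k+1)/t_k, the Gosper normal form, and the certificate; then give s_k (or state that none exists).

s_k = k*(k - 5)/(6*(k + 3)*(k + 4))

r(k) = k*(k + 3)/((k - 1)*(k + 6)) after simplifying.
So A=k + 3 and B=k + 6, with C=k - 1.
Key eq: (k + 3)·f(k+1) = (k + 5)·f(k) + (k - 1).
Bound: deg f ≤ 2.
Solve for f: f(k) = k*(k - 5)/12 (degree 2 ≤ 2).
Get s_k = R·t_k = k*(k - 5)/(6*(k + 3)*(k + 4)) with R(k) = B(k−1)f(k)/C(k) = k*(k - 5)*(k + 5)/(12*(k - 1)).
s_(k+1) − s_k = 2*(k - 1)/(k**3 + 12*k**2 + 47*k + 60) = t_k.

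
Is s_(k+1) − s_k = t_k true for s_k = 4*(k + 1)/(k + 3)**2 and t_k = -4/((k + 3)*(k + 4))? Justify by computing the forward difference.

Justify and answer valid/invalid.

Invalid: residual 8*(2*k + 7)/(k**4 + 14*k**3 + 73*k**2 + 168*k + 144) ≠ 0.

s_(k+1) = 4*(k + 2)/(k + 4)**2
s_(k+1) − s_k = 4*(-k**2 - 3*k + 2)/(k**4 + 14*k**3 + 73*k**2 + 168*k + 144)
(s_(k+1) − s_k) − t_k = 8*(2*k + 7)/(k**4 + 14*k**3 + 73*k**2 + 168*k + 144)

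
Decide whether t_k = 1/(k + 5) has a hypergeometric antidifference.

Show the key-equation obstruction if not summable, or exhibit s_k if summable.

Step 1: r(k) = (k + 5)/(k + 6).
Take A(k)=k + 5, B(k)=k + 6, C(k)=1.
Need (k + 5)·f(k+1) − (k + 5)·f(k) = 1.
d = 0 from the (1,1,0) case.
Put f(k) = c0: A·f(k+1) − B(k−1)·f(k) − C = -1; need -1 = 0 — inconsistent ⇒ no f, not summable.

No — t_k has no hypergeometric antidifference.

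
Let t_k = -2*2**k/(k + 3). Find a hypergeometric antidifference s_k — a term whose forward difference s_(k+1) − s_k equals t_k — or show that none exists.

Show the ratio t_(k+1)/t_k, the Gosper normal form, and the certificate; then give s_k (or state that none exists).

Ratio r(k) = 2*(k + 3)/(k + 4).
Factor: A=2*k + 6; B=k + 4; C=1.
Key eq: (2*k + 6)·f(k+1) = (k + 3)·f(k) + (1).
d = -1 from the (1,1,0) case.
Negative degree bound (-1): no f exists, t_k not Gosper-summable.

not Gosper-summable; s_k does not exist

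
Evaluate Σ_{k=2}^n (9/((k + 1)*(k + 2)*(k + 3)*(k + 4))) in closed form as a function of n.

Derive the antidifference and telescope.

S(n) = (n**3 + 9*n**2 + 26*n - 36)/(20*(n**3 + 9*n**2 + 26*n + 24))

r(k) = (k + 1)/(k + 5) after simplifying.
Take A(k)=k + 1, B(k)=k + 5, C(k)=1.
Set up (k + 1)·f(k+1) − (k + 4)·f(k) − (1) = 0.
Degrees (1,1,0) ⇒ d ≤ 3.
Solving with deg f ≤ 3: f(k) = k*(k**2 + 6*k + 11)/18.
R(k) = B(k−1)·f(k)/C(k) = k*(k + 4)*(k**2 + 6*k + 11)/18; s_k = R·t_k = k*(k**2 + 6*k + 11)/(2*(k + 1)*(k + 2)*(k + 3)).
Check: Δs_k = 9/(k**4 + 10*k**3 + 35*k**2 + 50*k + 24). ✓
Σ_(k=2)^n t_k = s_(n+1) − s_(2) = ((n**3 + 9*n**2 + 26*n + 18)/(2*(n**3 + 9*n**2 + 26*n + 24))) − (9/20), i.e. (n**3 + 9*n**2 + 26*n - 36)/(20*(n**3 + 9*n**2 + 26*n + 24)).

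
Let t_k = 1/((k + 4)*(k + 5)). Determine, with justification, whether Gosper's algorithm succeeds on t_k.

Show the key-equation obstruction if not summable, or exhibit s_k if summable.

r(k) = (k + 4)/(k + 6) after simplifying.
A = k + 4, B = k + 6, C = 1.
Set up (k + 4)·f(k+1) − (k + 5)·f(k) − (1) = 0.
deg f ≤ 1 (via 1,1,0).
Match coefficients ⇒ f(k) = k/4.
Get s_k = R·t_k = k/(4*(k + 4)) with R(k) = B(k−1)f(k)/C(k) = k*(k + 5)/4.
Δs = 1/(k**2 + 9*k + 20), as required.

Yes. s_k = k/(4*(k + 4)).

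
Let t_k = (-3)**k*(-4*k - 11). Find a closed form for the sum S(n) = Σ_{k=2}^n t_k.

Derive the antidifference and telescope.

S(n) = -3*(-3)**n*n + 3*(-3)**(n + 1) - 36

Step 1: r(k) = 3*(-4*k - 15)/(4*k + 11).
Normal form (A,B,C) = (-3, 1, k + 11/4).
Need (-3)·f(k+1) − (1)·f(k) = k + 11/4.
From deg A=0, deg B=0, deg C=1: d=1.
Solving with deg f ≤ 1: f(k) = -(k + 2)/4.
Certificate R = B(k−1)f/C = -(k + 2)/(4*k + 11) gives s_k = (-3)**k*(k + 2).
Verify: (-3)**k*(-4*k - 11) matches t_k.
Evaluate: s_(n+1) = (-3)**(n + 1)*(n + 3); subtract s_(2) = 36 ⇒ S(n) = -3*(-3)**n*n + 3*(-3)**(n + 1) - 36.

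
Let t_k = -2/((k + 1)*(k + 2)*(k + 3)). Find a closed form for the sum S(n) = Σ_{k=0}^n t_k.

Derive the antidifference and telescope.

t_(k+1)/t_k = (k + 1)/(k + 4).
Take A(k)=k + 1, B(k)=k + 4, C(k)=1.
Set up (k + 1)·f(k+1) − (k + 3)·f(k) − (1) = 0.
d = 2 from the (1,1,0) case.
Match coefficients ⇒ f(k) = k*(k + 3)/4.
Certificate R = B(k−1)f/C = k*(k + 3)**2/4 gives s_k = k*(-k - 3)/(2*(k + 1)*(k + 2)).
Check: Δs_k = -2/(k**3 + 6*k**2 + 11*k + 6). ✓
s_(n+1) = (-n**2 - 5*n - 4)/(2*(n**2 + 5*n + 6)) and s_(0) = 0, so S(n) = (-n**2 - 5*n - 4)/(2*(n**2 + 5*n + 6)).

S(n) = (-n**2 - 5*n - 4)/(2*(n**2 + 5*n + 6))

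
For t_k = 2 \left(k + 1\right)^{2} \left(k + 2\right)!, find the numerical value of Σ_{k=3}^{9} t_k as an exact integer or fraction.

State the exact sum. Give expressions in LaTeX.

Compute t_(k+1)/t_k: get (k + 2)**2*(k + 3)/(k + 1)**2.
Normal form (A,B,C) = (k + 3, 1, k**2 + 2*k + 1).
Need (k + 3)·f(k+1) − (1)·f(k) = k**2 + 2*k + 1.
d = 1 from the (1,0,2) case.
Solving with deg f ≤ 1: f(k) = k - 1.
Get s_k = R·t_k = 2*(k - 1)*factorial(k + 2) with R(k) = B(k−1)f(k)/C(k) = (k - 1)/(k + 1)**2.
Verify: 2*(k + 1)**2*factorial(k + 2) matches t_k.
Sum = s_(10) − s_(3); s_(10) = 8622028800, s_(3) = 480 ⇒ 8622028320.

Σ = 8622028320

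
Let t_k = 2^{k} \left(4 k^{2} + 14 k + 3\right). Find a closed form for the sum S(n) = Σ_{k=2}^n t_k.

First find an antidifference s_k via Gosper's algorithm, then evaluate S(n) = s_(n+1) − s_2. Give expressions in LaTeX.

S(n) = 8 \cdot 2^{n} n^{2} + 12 \cdot 2^{n} n + 2 \cdot 2^{n} - 44

The ratio is 2*(4*k**2 + 22*k + 21)/(4*k**2 + 14*k + 3).
Take A(k)=2, B(k)=1, C(k)=k**2 + 7*k/2 + 3/4.
Set up (2)·f(k+1) − (1)·f(k) − (k**2 + 7*k/2 + 3/4) = 0.
Bound: deg f ≤ 2.
A polynomial solution: f(k) = (4*k**2 - 2*k - 1)/4.
Then R = B(k−1)f/C = (4*k**2 - 2*k - 1)/(4*k**2 + 14*k + 3), so s_k = R(k)·t_k = 2**k*(4*k**2 - 2*k - 1).
Verify: 2**k*(4*k**2 + 14*k + 3) matches t_k.
s_(n+1) = 2**(n + 1)*(4*n**2 + 6*n + 1) and s_(2) = 44, so S(n) = 8*2**n*n**2 + 12*2**n*n + 2*2**n - 44.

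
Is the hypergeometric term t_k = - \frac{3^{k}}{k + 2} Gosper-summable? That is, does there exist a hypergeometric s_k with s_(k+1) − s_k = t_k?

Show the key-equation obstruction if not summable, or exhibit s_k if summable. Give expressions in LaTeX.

No — negative degree bound, so no certificate f.

r(k) = 3*(k + 2)/(k + 3) after simplifying.
So A=3*k + 6 and B=k + 3, with C=1.
f must satisfy (3*k + 6)·f(k+1) − (k + 2)·f(k) = 1.
From deg A=1, deg B=1, deg C=0: d=-1.
Bound -1 < 0, so the key equation has no polynomial solution.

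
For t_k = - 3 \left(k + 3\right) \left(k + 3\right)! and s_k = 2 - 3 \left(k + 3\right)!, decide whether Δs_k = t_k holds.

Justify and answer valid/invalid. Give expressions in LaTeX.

Valid: the claim telescopes to t_k.

s_(k+1) = 2 - 3*factorial(k + 4)
s_(k+1) − s_k = -3*(k + 3)*factorial(k + 3)
(s_(k+1) − s_k) − t_k = 0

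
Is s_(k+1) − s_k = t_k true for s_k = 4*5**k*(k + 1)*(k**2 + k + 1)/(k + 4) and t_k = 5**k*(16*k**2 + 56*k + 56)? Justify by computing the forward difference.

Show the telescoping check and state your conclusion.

s_(k+1) = 20*5**k*(k + 2)*(k + (k + 1)**2 + 2)/(k + 5)
s_(k+1) − s_k = 5**k*(16*k**4 + 152*k**3 + 532*k**2 + 796*k + 460)/(k**2 + 9*k + 20)
(s_(k+1) − s_k) − t_k = 5**k*(-48*k**3 - 348*k**2 - 828*k - 660)/(k**2 + 9*k + 20)

Invalid: residual 5**k*(-48*k**3 - 348*k**2 - 828*k - 660)/(k**2 + 9*k + 20) ≠ 0.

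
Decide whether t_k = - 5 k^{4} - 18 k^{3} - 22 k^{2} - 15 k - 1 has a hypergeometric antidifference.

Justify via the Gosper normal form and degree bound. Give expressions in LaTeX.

Yes. s_k = k \left(- k^{4} - 2 k^{3} - k + 3\right).

r(k) = (5*k**4 + 38*k**3 + 106*k**2 + 133*k + 61)/(5*k**4 + 18*k**3 + 22*k**2 + 15*k + 1) after simplifying.
Gosper form: A/B · C(k+1)/C(k) with A=1, B=1, C=k**4 + 18*k**3/5 + 22*k**2/5 + 3*k + 1/5.
Set up (1)·f(k+1) − (1)·f(k) − (k**4 + 18*k**3/5 + 22*k**2/5 + 3*k + 1/5) = 0.
d = 5 from the (0,0,4) case.
Solving with deg f ≤ 5: f(k) = k*(k**4 + 2*k**3 + k - 3)/5.
So s_k = (B(k−1)f/C)·t_k = (k*(k**4 + 2*k**3 + k - 3)/(5*k**4 + 18*k**3 + 22*k**2 + 15*k + 1))·t_k = k*(-k**4 - 2*k**3 - k + 3).
Check: Δs_k = -5*k**4 - 18*k**3 - 22*k**2 - 15*k - 1. ✓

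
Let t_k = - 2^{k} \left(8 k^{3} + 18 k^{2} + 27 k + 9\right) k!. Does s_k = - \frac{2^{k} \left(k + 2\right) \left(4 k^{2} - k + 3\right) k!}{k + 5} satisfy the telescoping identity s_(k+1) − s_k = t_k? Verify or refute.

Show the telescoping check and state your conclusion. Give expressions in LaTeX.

s_(k+1) = -2**(k + 1)*(k + 3)*(4*k**2 + 7*k + 6)*factorial(k + 1)/(k + 6)
s_(k+1) − s_k = -2**k*(8*k**5 + 82*k**4 + 291*k**3 + 507*k**2 + 474*k + 144)*factorial(k)/((k + 5)*(k + 6))
(s_(k+1) − s_k) − t_k = 3*2**k*(8*k**4 + 58*k**3 + 113*k**2 + 145*k + 42)*factorial(k)/((k + 5)*(k + 6))

Invalid: residual \frac{3 \cdot 2^{k} \left(8 k^{4} + 58 k^{3} + 113 k^{2} + 145 k + 42\right) k!}{\left(k + 5\right) \left(k + 6\right)} ≠ 0.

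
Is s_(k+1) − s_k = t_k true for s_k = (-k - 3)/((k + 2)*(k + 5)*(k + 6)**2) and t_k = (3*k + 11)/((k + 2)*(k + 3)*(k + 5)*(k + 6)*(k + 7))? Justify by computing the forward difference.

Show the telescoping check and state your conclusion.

s_(k+1) = (-k - 4)/((k + 3)*(k + 6)*(k + 7)**2)
s_(k+1) − s_k = (-(k + 2)*(k + 4)*(k + 5)*(k + 6) + (k + 3)**2*(k + 7)**2)/((k + 2)*(k + 3)*(k + 5)*(k + 6)**2*(k + 7)**2)
(s_(k+1) − s_k) − t_k = 3*(-4*k**2 - 39*k - 87)/(k**7 + 36*k**6 + 544*k**5 + 4458*k**4 + 21307*k**3 + 59082*k**2 + 87444*k + 52920)

Invalid: residual 3*(-4*k**2 - 39*k - 87)/(k**7 + 36*k**6 + 544*k**5 + 4458*k**4 + 21307*k**3 + 59082*k**2 + 87444*k + 52920) ≠ 0.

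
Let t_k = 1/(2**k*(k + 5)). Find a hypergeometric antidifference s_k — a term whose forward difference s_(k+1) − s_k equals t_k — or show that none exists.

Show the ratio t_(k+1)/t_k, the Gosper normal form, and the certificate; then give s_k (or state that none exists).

Ratio r(k) = (k + 5)/(2*(k + 6)).
Factor: A=k/2 + 5/2; B=k + 6; C=1.
f must satisfy (k/2 + 5/2)·f(k+1) − (k + 5)·f(k) = 1.
From deg A=1, deg B=1, deg C=0: d=-1.
d = -1 < 0 ⇒ no nonzero polynomial f; not summable.

none — t_k is not Gosper-summable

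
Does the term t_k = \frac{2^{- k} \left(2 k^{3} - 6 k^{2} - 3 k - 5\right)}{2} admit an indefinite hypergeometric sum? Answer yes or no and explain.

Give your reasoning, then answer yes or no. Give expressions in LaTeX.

t_(k+1)/t_k = (2*k**3 - 9*k - 12)/(2*(2*k**3 - 6*k**2 - 3*k - 5)).
Normal form (A,B,C) = (1/2, 1, k**3 - 3*k**2 - 3*k/2 - 5/2).
Key eq: (1/2)·f(k+1) = (1)·f(k) + (k**3 - 3*k**2 - 3*k/2 - 5/2).
Bound: deg f ≤ 3.
Match coefficients ⇒ f(k) = -k*(2*k**2 + 3).
Certificate R = B(k−1)f/C = -2*k*(2*k**2 + 3)/(2*k**3 - 6*k**2 - 3*k - 5) gives s_k = k*(-2*k**2 - 3)/2**k.
Δs = (2*k**3 - 6*k**2 - 3*k - 5)/(2*2**k), as required.

Yes. s_k = 2^{- k} k \left(- 2 k^{2} - 3\right).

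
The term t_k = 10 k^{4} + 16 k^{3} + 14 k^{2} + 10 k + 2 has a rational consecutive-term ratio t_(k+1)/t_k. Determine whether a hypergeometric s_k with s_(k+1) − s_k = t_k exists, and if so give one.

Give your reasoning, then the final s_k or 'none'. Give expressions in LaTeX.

t_(k+1)/t_k = (5*k**4 + 28*k**3 + 61*k**2 + 63*k + 26)/(5*k**4 + 8*k**3 + 7*k**2 + 5*k + 1).
Factor: A=1; B=1; C=k**4 + 8*k**3/5 + 7*k**2/5 + k + 1/5.
Need (1)·f(k+1) − (1)·f(k) = k**4 + 8*k**3/5 + 7*k**2/5 + k + 1/5.
Bound: deg f ≤ 5.
Match coefficients ⇒ f(k) = k*(k + 1)*(2*k - 1)*(k**2 - k + 1)/10.
Then R = B(k−1)f/C = k*(2*k - 1)*(k**2 - k + 1)/(2*(5*k**3 + 3*k**2 + 4*k + 1)), so s_k = R(k)·t_k = k*(2*k**4 - k**3 + 2*k - 1).
s_(k+1) − s_k = 10*k**4 + 16*k**3 + 14*k**2 + 10*k + 2 = t_k.

s_k = k \left(2 k^{4} - k^{3} + 2 k - 1\right)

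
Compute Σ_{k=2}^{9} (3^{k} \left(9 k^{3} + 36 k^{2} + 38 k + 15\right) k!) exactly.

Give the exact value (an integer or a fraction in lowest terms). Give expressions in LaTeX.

Σ = 72211352774094

The ratio is 3*(9*k**4 + 72*k**3 + 200*k**2 + 235*k + 98)/(9*k**3 + 36*k**2 + 38*k + 15).
Factor: A=3*k + 3; B=1; C=k**3 + 4*k**2 + 38*k/9 + 5/3.
Need (3*k + 3)·f(k+1) − (1)·f(k) = k**3 + 4*k**2 + 38*k/9 + 5/3.
deg f ≤ 2 (via 1,0,3).
Match coefficients ⇒ f(k) = (3*k**2 + 4*k - 3)/9.
R(k) = B(k−1)·f(k)/C(k) = (3*k**2 + 4*k - 3)/(9*k**3 + 36*k**2 + 38*k + 15); s_k = R·t_k = 3**k*(3*k**2 + 4*k - 3)*factorial(k).
Δs = 3**k*(9*k**3 + 36*k**2 + 38*k + 15)*factorial(k), as required.
Evaluate s at k=10 and k=2: 72211352774400 and 306; difference 72211352774094.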